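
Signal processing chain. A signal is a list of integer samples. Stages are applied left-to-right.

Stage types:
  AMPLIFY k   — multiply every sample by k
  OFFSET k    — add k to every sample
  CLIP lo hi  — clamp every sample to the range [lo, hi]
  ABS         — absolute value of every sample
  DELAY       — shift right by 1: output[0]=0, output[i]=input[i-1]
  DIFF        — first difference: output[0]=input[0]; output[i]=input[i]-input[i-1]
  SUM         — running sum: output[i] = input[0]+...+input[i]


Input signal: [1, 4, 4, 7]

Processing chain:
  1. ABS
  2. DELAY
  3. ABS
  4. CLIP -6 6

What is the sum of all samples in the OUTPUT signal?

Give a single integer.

Input: [1, 4, 4, 7]
Stage 1 (ABS): |1|=1, |4|=4, |4|=4, |7|=7 -> [1, 4, 4, 7]
Stage 2 (DELAY): [0, 1, 4, 4] = [0, 1, 4, 4] -> [0, 1, 4, 4]
Stage 3 (ABS): |0|=0, |1|=1, |4|=4, |4|=4 -> [0, 1, 4, 4]
Stage 4 (CLIP -6 6): clip(0,-6,6)=0, clip(1,-6,6)=1, clip(4,-6,6)=4, clip(4,-6,6)=4 -> [0, 1, 4, 4]
Output sum: 9

Answer: 9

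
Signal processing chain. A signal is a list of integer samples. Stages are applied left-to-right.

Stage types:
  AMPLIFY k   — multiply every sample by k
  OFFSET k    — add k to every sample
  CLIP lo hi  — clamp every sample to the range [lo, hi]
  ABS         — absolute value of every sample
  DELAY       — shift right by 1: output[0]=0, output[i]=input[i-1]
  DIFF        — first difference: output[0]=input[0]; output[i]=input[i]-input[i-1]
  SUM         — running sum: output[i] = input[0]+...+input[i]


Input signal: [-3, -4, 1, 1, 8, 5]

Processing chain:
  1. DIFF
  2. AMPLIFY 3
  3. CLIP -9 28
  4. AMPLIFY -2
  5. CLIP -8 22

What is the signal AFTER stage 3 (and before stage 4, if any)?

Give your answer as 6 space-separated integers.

Answer: -9 -3 15 0 21 -9

Derivation:
Input: [-3, -4, 1, 1, 8, 5]
Stage 1 (DIFF): s[0]=-3, -4--3=-1, 1--4=5, 1-1=0, 8-1=7, 5-8=-3 -> [-3, -1, 5, 0, 7, -3]
Stage 2 (AMPLIFY 3): -3*3=-9, -1*3=-3, 5*3=15, 0*3=0, 7*3=21, -3*3=-9 -> [-9, -3, 15, 0, 21, -9]
Stage 3 (CLIP -9 28): clip(-9,-9,28)=-9, clip(-3,-9,28)=-3, clip(15,-9,28)=15, clip(0,-9,28)=0, clip(21,-9,28)=21, clip(-9,-9,28)=-9 -> [-9, -3, 15, 0, 21, -9]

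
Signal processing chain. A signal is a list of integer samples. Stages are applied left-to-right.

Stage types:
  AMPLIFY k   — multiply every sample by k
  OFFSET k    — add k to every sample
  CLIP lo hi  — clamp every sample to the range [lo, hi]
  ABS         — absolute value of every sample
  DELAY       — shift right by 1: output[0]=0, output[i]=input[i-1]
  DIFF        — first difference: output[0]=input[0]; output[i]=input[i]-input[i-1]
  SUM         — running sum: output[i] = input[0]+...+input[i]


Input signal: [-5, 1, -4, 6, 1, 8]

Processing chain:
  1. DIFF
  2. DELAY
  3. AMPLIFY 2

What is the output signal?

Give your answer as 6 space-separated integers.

Input: [-5, 1, -4, 6, 1, 8]
Stage 1 (DIFF): s[0]=-5, 1--5=6, -4-1=-5, 6--4=10, 1-6=-5, 8-1=7 -> [-5, 6, -5, 10, -5, 7]
Stage 2 (DELAY): [0, -5, 6, -5, 10, -5] = [0, -5, 6, -5, 10, -5] -> [0, -5, 6, -5, 10, -5]
Stage 3 (AMPLIFY 2): 0*2=0, -5*2=-10, 6*2=12, -5*2=-10, 10*2=20, -5*2=-10 -> [0, -10, 12, -10, 20, -10]

Answer: 0 -10 12 -10 20 -10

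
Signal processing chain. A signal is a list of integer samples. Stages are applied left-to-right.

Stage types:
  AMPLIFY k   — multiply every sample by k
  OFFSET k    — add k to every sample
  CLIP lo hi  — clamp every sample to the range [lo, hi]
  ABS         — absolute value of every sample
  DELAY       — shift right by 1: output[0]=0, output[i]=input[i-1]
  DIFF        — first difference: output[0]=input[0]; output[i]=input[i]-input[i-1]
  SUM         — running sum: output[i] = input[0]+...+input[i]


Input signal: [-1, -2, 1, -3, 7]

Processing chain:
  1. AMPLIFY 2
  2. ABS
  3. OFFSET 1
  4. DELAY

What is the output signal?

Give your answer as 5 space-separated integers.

Input: [-1, -2, 1, -3, 7]
Stage 1 (AMPLIFY 2): -1*2=-2, -2*2=-4, 1*2=2, -3*2=-6, 7*2=14 -> [-2, -4, 2, -6, 14]
Stage 2 (ABS): |-2|=2, |-4|=4, |2|=2, |-6|=6, |14|=14 -> [2, 4, 2, 6, 14]
Stage 3 (OFFSET 1): 2+1=3, 4+1=5, 2+1=3, 6+1=7, 14+1=15 -> [3, 5, 3, 7, 15]
Stage 4 (DELAY): [0, 3, 5, 3, 7] = [0, 3, 5, 3, 7] -> [0, 3, 5, 3, 7]

Answer: 0 3 5 3 7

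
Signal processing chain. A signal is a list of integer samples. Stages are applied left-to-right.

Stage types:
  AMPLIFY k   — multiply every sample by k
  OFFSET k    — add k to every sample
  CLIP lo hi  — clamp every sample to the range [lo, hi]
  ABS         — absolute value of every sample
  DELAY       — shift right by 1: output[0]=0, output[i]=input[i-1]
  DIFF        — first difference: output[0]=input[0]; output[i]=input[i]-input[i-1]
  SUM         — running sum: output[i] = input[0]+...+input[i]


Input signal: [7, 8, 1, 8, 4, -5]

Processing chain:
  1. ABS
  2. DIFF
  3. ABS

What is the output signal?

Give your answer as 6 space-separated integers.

Answer: 7 1 7 7 4 1

Derivation:
Input: [7, 8, 1, 8, 4, -5]
Stage 1 (ABS): |7|=7, |8|=8, |1|=1, |8|=8, |4|=4, |-5|=5 -> [7, 8, 1, 8, 4, 5]
Stage 2 (DIFF): s[0]=7, 8-7=1, 1-8=-7, 8-1=7, 4-8=-4, 5-4=1 -> [7, 1, -7, 7, -4, 1]
Stage 3 (ABS): |7|=7, |1|=1, |-7|=7, |7|=7, |-4|=4, |1|=1 -> [7, 1, 7, 7, 4, 1]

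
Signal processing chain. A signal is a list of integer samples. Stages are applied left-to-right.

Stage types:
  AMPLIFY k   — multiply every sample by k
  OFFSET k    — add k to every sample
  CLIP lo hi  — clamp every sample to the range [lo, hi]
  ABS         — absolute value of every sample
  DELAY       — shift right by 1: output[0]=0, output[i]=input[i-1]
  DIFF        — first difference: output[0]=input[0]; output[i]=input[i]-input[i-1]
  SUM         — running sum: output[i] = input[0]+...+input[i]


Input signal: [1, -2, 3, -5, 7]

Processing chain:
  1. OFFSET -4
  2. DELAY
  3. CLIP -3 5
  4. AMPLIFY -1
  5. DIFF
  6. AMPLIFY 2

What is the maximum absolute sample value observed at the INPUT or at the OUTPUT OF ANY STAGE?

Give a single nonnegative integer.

Answer: 9

Derivation:
Input: [1, -2, 3, -5, 7] (max |s|=7)
Stage 1 (OFFSET -4): 1+-4=-3, -2+-4=-6, 3+-4=-1, -5+-4=-9, 7+-4=3 -> [-3, -6, -1, -9, 3] (max |s|=9)
Stage 2 (DELAY): [0, -3, -6, -1, -9] = [0, -3, -6, -1, -9] -> [0, -3, -6, -1, -9] (max |s|=9)
Stage 3 (CLIP -3 5): clip(0,-3,5)=0, clip(-3,-3,5)=-3, clip(-6,-3,5)=-3, clip(-1,-3,5)=-1, clip(-9,-3,5)=-3 -> [0, -3, -3, -1, -3] (max |s|=3)
Stage 4 (AMPLIFY -1): 0*-1=0, -3*-1=3, -3*-1=3, -1*-1=1, -3*-1=3 -> [0, 3, 3, 1, 3] (max |s|=3)
Stage 5 (DIFF): s[0]=0, 3-0=3, 3-3=0, 1-3=-2, 3-1=2 -> [0, 3, 0, -2, 2] (max |s|=3)
Stage 6 (AMPLIFY 2): 0*2=0, 3*2=6, 0*2=0, -2*2=-4, 2*2=4 -> [0, 6, 0, -4, 4] (max |s|=6)
Overall max amplitude: 9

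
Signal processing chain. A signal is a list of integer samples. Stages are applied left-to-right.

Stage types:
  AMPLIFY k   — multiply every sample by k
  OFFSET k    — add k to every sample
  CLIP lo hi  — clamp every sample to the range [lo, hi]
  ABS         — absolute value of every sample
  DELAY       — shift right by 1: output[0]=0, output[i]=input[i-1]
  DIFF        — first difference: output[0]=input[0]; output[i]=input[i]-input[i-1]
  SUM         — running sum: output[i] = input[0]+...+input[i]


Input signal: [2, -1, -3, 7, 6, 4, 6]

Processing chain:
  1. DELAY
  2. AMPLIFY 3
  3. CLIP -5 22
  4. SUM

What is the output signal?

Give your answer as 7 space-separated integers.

Input: [2, -1, -3, 7, 6, 4, 6]
Stage 1 (DELAY): [0, 2, -1, -3, 7, 6, 4] = [0, 2, -1, -3, 7, 6, 4] -> [0, 2, -1, -3, 7, 6, 4]
Stage 2 (AMPLIFY 3): 0*3=0, 2*3=6, -1*3=-3, -3*3=-9, 7*3=21, 6*3=18, 4*3=12 -> [0, 6, -3, -9, 21, 18, 12]
Stage 3 (CLIP -5 22): clip(0,-5,22)=0, clip(6,-5,22)=6, clip(-3,-5,22)=-3, clip(-9,-5,22)=-5, clip(21,-5,22)=21, clip(18,-5,22)=18, clip(12,-5,22)=12 -> [0, 6, -3, -5, 21, 18, 12]
Stage 4 (SUM): sum[0..0]=0, sum[0..1]=6, sum[0..2]=3, sum[0..3]=-2, sum[0..4]=19, sum[0..5]=37, sum[0..6]=49 -> [0, 6, 3, -2, 19, 37, 49]

Answer: 0 6 3 -2 19 37 49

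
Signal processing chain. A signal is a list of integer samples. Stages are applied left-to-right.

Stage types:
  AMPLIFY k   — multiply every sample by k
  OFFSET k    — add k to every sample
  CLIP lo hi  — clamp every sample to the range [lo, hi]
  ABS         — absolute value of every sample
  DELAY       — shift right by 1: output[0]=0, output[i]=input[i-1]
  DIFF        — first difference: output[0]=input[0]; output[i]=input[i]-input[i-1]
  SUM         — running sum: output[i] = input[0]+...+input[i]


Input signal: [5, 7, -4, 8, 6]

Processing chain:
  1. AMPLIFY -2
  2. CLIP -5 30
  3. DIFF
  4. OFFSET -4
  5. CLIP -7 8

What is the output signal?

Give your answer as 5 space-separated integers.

Input: [5, 7, -4, 8, 6]
Stage 1 (AMPLIFY -2): 5*-2=-10, 7*-2=-14, -4*-2=8, 8*-2=-16, 6*-2=-12 -> [-10, -14, 8, -16, -12]
Stage 2 (CLIP -5 30): clip(-10,-5,30)=-5, clip(-14,-5,30)=-5, clip(8,-5,30)=8, clip(-16,-5,30)=-5, clip(-12,-5,30)=-5 -> [-5, -5, 8, -5, -5]
Stage 3 (DIFF): s[0]=-5, -5--5=0, 8--5=13, -5-8=-13, -5--5=0 -> [-5, 0, 13, -13, 0]
Stage 4 (OFFSET -4): -5+-4=-9, 0+-4=-4, 13+-4=9, -13+-4=-17, 0+-4=-4 -> [-9, -4, 9, -17, -4]
Stage 5 (CLIP -7 8): clip(-9,-7,8)=-7, clip(-4,-7,8)=-4, clip(9,-7,8)=8, clip(-17,-7,8)=-7, clip(-4,-7,8)=-4 -> [-7, -4, 8, -7, -4]

Answer: -7 -4 8 -7 -4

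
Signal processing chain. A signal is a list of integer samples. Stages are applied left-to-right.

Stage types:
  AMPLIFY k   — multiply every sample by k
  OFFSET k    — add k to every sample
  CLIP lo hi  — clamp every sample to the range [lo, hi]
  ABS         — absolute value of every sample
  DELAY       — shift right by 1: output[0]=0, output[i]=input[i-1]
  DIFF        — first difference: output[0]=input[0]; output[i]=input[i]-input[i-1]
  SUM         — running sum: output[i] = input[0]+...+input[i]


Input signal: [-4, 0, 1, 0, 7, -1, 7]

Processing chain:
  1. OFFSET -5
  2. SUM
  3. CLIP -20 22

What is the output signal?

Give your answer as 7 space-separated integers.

Input: [-4, 0, 1, 0, 7, -1, 7]
Stage 1 (OFFSET -5): -4+-5=-9, 0+-5=-5, 1+-5=-4, 0+-5=-5, 7+-5=2, -1+-5=-6, 7+-5=2 -> [-9, -5, -4, -5, 2, -6, 2]
Stage 2 (SUM): sum[0..0]=-9, sum[0..1]=-14, sum[0..2]=-18, sum[0..3]=-23, sum[0..4]=-21, sum[0..5]=-27, sum[0..6]=-25 -> [-9, -14, -18, -23, -21, -27, -25]
Stage 3 (CLIP -20 22): clip(-9,-20,22)=-9, clip(-14,-20,22)=-14, clip(-18,-20,22)=-18, clip(-23,-20,22)=-20, clip(-21,-20,22)=-20, clip(-27,-20,22)=-20, clip(-25,-20,22)=-20 -> [-9, -14, -18, -20, -20, -20, -20]

Answer: -9 -14 -18 -20 -20 -20 -20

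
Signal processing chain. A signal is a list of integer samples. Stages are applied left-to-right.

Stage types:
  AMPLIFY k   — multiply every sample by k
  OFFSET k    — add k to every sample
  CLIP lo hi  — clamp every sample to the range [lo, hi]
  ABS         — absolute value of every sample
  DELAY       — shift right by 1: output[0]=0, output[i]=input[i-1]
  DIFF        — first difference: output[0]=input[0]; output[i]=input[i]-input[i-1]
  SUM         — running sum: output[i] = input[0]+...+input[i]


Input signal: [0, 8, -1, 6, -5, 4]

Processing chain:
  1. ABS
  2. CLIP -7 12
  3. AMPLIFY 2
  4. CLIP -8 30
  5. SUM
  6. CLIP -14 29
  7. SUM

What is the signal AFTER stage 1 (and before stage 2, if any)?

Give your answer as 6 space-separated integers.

Input: [0, 8, -1, 6, -5, 4]
Stage 1 (ABS): |0|=0, |8|=8, |-1|=1, |6|=6, |-5|=5, |4|=4 -> [0, 8, 1, 6, 5, 4]

Answer: 0 8 1 6 5 4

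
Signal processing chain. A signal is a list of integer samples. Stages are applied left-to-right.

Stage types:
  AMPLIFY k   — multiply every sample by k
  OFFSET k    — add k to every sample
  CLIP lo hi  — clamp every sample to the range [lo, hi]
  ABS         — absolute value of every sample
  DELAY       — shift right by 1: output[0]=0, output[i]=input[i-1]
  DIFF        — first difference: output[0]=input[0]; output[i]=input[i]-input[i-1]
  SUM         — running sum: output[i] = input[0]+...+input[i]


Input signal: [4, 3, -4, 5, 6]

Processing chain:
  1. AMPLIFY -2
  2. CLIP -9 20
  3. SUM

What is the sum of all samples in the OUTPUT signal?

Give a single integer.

Answer: -67

Derivation:
Input: [4, 3, -4, 5, 6]
Stage 1 (AMPLIFY -2): 4*-2=-8, 3*-2=-6, -4*-2=8, 5*-2=-10, 6*-2=-12 -> [-8, -6, 8, -10, -12]
Stage 2 (CLIP -9 20): clip(-8,-9,20)=-8, clip(-6,-9,20)=-6, clip(8,-9,20)=8, clip(-10,-9,20)=-9, clip(-12,-9,20)=-9 -> [-8, -6, 8, -9, -9]
Stage 3 (SUM): sum[0..0]=-8, sum[0..1]=-14, sum[0..2]=-6, sum[0..3]=-15, sum[0..4]=-24 -> [-8, -14, -6, -15, -24]
Output sum: -67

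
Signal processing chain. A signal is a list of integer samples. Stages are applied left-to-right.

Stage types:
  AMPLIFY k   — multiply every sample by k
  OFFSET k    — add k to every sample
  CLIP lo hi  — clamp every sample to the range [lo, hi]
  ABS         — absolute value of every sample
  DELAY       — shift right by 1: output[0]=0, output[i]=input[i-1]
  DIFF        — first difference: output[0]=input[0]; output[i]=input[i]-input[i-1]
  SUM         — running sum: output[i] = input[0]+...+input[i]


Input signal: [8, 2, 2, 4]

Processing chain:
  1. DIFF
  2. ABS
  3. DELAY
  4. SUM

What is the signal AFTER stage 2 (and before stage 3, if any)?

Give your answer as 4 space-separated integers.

Input: [8, 2, 2, 4]
Stage 1 (DIFF): s[0]=8, 2-8=-6, 2-2=0, 4-2=2 -> [8, -6, 0, 2]
Stage 2 (ABS): |8|=8, |-6|=6, |0|=0, |2|=2 -> [8, 6, 0, 2]

Answer: 8 6 0 2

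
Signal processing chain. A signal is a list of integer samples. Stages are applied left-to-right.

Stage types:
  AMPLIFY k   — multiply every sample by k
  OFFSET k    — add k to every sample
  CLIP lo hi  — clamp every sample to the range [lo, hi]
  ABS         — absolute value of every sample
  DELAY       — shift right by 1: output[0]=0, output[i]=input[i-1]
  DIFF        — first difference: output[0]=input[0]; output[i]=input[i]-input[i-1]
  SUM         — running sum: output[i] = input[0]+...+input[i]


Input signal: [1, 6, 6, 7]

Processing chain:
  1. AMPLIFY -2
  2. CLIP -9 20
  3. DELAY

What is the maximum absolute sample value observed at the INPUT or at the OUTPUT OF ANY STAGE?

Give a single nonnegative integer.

Input: [1, 6, 6, 7] (max |s|=7)
Stage 1 (AMPLIFY -2): 1*-2=-2, 6*-2=-12, 6*-2=-12, 7*-2=-14 -> [-2, -12, -12, -14] (max |s|=14)
Stage 2 (CLIP -9 20): clip(-2,-9,20)=-2, clip(-12,-9,20)=-9, clip(-12,-9,20)=-9, clip(-14,-9,20)=-9 -> [-2, -9, -9, -9] (max |s|=9)
Stage 3 (DELAY): [0, -2, -9, -9] = [0, -2, -9, -9] -> [0, -2, -9, -9] (max |s|=9)
Overall max amplitude: 14

Answer: 14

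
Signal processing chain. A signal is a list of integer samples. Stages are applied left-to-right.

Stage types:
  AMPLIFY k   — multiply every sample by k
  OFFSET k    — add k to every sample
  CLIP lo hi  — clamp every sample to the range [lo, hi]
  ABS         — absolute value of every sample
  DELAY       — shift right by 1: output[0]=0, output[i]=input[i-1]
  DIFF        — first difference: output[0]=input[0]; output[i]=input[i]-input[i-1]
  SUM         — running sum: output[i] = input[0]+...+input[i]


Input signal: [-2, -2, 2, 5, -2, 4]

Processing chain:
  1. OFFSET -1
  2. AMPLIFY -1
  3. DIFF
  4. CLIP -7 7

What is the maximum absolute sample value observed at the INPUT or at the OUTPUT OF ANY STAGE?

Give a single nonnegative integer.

Input: [-2, -2, 2, 5, -2, 4] (max |s|=5)
Stage 1 (OFFSET -1): -2+-1=-3, -2+-1=-3, 2+-1=1, 5+-1=4, -2+-1=-3, 4+-1=3 -> [-3, -3, 1, 4, -3, 3] (max |s|=4)
Stage 2 (AMPLIFY -1): -3*-1=3, -3*-1=3, 1*-1=-1, 4*-1=-4, -3*-1=3, 3*-1=-3 -> [3, 3, -1, -4, 3, -3] (max |s|=4)
Stage 3 (DIFF): s[0]=3, 3-3=0, -1-3=-4, -4--1=-3, 3--4=7, -3-3=-6 -> [3, 0, -4, -3, 7, -6] (max |s|=7)
Stage 4 (CLIP -7 7): clip(3,-7,7)=3, clip(0,-7,7)=0, clip(-4,-7,7)=-4, clip(-3,-7,7)=-3, clip(7,-7,7)=7, clip(-6,-7,7)=-6 -> [3, 0, -4, -3, 7, -6] (max |s|=7)
Overall max amplitude: 7

Answer: 7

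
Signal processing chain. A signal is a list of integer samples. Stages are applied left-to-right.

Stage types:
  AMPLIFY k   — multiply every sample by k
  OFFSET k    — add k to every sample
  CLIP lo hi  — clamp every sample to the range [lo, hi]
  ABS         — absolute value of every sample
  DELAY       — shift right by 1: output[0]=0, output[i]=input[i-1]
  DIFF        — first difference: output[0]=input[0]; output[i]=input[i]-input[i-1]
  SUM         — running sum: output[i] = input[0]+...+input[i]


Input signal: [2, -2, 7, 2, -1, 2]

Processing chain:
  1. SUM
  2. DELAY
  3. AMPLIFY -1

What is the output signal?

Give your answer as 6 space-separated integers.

Input: [2, -2, 7, 2, -1, 2]
Stage 1 (SUM): sum[0..0]=2, sum[0..1]=0, sum[0..2]=7, sum[0..3]=9, sum[0..4]=8, sum[0..5]=10 -> [2, 0, 7, 9, 8, 10]
Stage 2 (DELAY): [0, 2, 0, 7, 9, 8] = [0, 2, 0, 7, 9, 8] -> [0, 2, 0, 7, 9, 8]
Stage 3 (AMPLIFY -1): 0*-1=0, 2*-1=-2, 0*-1=0, 7*-1=-7, 9*-1=-9, 8*-1=-8 -> [0, -2, 0, -7, -9, -8]

Answer: 0 -2 0 -7 -9 -8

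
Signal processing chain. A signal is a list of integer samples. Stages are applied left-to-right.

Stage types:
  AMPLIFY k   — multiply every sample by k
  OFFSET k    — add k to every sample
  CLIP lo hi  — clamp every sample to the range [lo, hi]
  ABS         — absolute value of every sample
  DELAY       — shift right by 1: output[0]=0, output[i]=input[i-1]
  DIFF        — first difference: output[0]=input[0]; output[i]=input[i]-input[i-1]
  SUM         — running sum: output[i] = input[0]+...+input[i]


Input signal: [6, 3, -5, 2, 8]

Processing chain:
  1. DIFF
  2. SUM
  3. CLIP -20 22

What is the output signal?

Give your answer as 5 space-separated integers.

Answer: 6 3 -5 2 8

Derivation:
Input: [6, 3, -5, 2, 8]
Stage 1 (DIFF): s[0]=6, 3-6=-3, -5-3=-8, 2--5=7, 8-2=6 -> [6, -3, -8, 7, 6]
Stage 2 (SUM): sum[0..0]=6, sum[0..1]=3, sum[0..2]=-5, sum[0..3]=2, sum[0..4]=8 -> [6, 3, -5, 2, 8]
Stage 3 (CLIP -20 22): clip(6,-20,22)=6, clip(3,-20,22)=3, clip(-5,-20,22)=-5, clip(2,-20,22)=2, clip(8,-20,22)=8 -> [6, 3, -5, 2, 8]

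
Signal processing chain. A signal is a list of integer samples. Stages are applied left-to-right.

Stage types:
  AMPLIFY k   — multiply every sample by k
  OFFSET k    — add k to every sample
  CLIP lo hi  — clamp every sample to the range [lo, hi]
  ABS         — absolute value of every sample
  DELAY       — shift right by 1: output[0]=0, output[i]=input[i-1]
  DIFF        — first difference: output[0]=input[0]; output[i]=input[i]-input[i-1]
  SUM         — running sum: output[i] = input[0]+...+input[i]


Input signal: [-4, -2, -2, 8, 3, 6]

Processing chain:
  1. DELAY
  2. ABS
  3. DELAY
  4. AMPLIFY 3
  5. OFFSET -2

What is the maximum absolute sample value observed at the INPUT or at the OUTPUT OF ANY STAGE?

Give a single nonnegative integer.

Answer: 24

Derivation:
Input: [-4, -2, -2, 8, 3, 6] (max |s|=8)
Stage 1 (DELAY): [0, -4, -2, -2, 8, 3] = [0, -4, -2, -2, 8, 3] -> [0, -4, -2, -2, 8, 3] (max |s|=8)
Stage 2 (ABS): |0|=0, |-4|=4, |-2|=2, |-2|=2, |8|=8, |3|=3 -> [0, 4, 2, 2, 8, 3] (max |s|=8)
Stage 3 (DELAY): [0, 0, 4, 2, 2, 8] = [0, 0, 4, 2, 2, 8] -> [0, 0, 4, 2, 2, 8] (max |s|=8)
Stage 4 (AMPLIFY 3): 0*3=0, 0*3=0, 4*3=12, 2*3=6, 2*3=6, 8*3=24 -> [0, 0, 12, 6, 6, 24] (max |s|=24)
Stage 5 (OFFSET -2): 0+-2=-2, 0+-2=-2, 12+-2=10, 6+-2=4, 6+-2=4, 24+-2=22 -> [-2, -2, 10, 4, 4, 22] (max |s|=22)
Overall max amplitude: 24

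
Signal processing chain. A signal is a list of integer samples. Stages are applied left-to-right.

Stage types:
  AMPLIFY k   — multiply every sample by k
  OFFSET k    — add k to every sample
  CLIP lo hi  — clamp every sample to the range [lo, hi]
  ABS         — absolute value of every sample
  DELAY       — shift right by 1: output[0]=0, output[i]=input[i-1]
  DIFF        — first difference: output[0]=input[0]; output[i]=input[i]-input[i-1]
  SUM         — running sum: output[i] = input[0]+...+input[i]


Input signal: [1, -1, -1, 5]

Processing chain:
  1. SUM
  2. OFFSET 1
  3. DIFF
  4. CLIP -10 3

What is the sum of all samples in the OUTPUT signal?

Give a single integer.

Answer: 3

Derivation:
Input: [1, -1, -1, 5]
Stage 1 (SUM): sum[0..0]=1, sum[0..1]=0, sum[0..2]=-1, sum[0..3]=4 -> [1, 0, -1, 4]
Stage 2 (OFFSET 1): 1+1=2, 0+1=1, -1+1=0, 4+1=5 -> [2, 1, 0, 5]
Stage 3 (DIFF): s[0]=2, 1-2=-1, 0-1=-1, 5-0=5 -> [2, -1, -1, 5]
Stage 4 (CLIP -10 3): clip(2,-10,3)=2, clip(-1,-10,3)=-1, clip(-1,-10,3)=-1, clip(5,-10,3)=3 -> [2, -1, -1, 3]
Output sum: 3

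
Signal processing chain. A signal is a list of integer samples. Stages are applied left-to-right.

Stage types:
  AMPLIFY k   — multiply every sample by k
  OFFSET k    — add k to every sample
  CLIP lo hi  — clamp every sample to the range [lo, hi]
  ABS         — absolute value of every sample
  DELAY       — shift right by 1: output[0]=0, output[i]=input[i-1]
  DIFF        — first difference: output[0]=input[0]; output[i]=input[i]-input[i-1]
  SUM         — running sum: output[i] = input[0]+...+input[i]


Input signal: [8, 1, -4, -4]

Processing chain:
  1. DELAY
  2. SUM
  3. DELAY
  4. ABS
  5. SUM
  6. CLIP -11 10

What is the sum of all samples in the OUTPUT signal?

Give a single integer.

Input: [8, 1, -4, -4]
Stage 1 (DELAY): [0, 8, 1, -4] = [0, 8, 1, -4] -> [0, 8, 1, -4]
Stage 2 (SUM): sum[0..0]=0, sum[0..1]=8, sum[0..2]=9, sum[0..3]=5 -> [0, 8, 9, 5]
Stage 3 (DELAY): [0, 0, 8, 9] = [0, 0, 8, 9] -> [0, 0, 8, 9]
Stage 4 (ABS): |0|=0, |0|=0, |8|=8, |9|=9 -> [0, 0, 8, 9]
Stage 5 (SUM): sum[0..0]=0, sum[0..1]=0, sum[0..2]=8, sum[0..3]=17 -> [0, 0, 8, 17]
Stage 6 (CLIP -11 10): clip(0,-11,10)=0, clip(0,-11,10)=0, clip(8,-11,10)=8, clip(17,-11,10)=10 -> [0, 0, 8, 10]
Output sum: 18

Answer: 18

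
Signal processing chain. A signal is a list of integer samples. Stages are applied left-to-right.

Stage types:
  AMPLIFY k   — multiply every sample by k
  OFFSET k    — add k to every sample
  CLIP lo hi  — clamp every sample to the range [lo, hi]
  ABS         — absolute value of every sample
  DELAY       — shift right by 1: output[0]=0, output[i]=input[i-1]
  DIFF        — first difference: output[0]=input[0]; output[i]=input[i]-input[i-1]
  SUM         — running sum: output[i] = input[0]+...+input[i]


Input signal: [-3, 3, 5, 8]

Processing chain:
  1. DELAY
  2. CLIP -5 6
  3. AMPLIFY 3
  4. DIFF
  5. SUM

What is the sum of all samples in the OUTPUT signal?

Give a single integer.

Answer: 15

Derivation:
Input: [-3, 3, 5, 8]
Stage 1 (DELAY): [0, -3, 3, 5] = [0, -3, 3, 5] -> [0, -3, 3, 5]
Stage 2 (CLIP -5 6): clip(0,-5,6)=0, clip(-3,-5,6)=-3, clip(3,-5,6)=3, clip(5,-5,6)=5 -> [0, -3, 3, 5]
Stage 3 (AMPLIFY 3): 0*3=0, -3*3=-9, 3*3=9, 5*3=15 -> [0, -9, 9, 15]
Stage 4 (DIFF): s[0]=0, -9-0=-9, 9--9=18, 15-9=6 -> [0, -9, 18, 6]
Stage 5 (SUM): sum[0..0]=0, sum[0..1]=-9, sum[0..2]=9, sum[0..3]=15 -> [0, -9, 9, 15]
Output sum: 15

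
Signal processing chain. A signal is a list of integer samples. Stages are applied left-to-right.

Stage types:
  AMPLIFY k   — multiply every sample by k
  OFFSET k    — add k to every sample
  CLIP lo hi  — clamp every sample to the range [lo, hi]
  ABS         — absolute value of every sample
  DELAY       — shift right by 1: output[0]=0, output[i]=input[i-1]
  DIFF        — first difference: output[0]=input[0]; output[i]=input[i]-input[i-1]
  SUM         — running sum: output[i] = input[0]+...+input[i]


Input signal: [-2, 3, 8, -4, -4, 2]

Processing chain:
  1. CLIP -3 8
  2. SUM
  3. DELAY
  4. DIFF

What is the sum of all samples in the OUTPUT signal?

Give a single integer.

Answer: 3

Derivation:
Input: [-2, 3, 8, -4, -4, 2]
Stage 1 (CLIP -3 8): clip(-2,-3,8)=-2, clip(3,-3,8)=3, clip(8,-3,8)=8, clip(-4,-3,8)=-3, clip(-4,-3,8)=-3, clip(2,-3,8)=2 -> [-2, 3, 8, -3, -3, 2]
Stage 2 (SUM): sum[0..0]=-2, sum[0..1]=1, sum[0..2]=9, sum[0..3]=6, sum[0..4]=3, sum[0..5]=5 -> [-2, 1, 9, 6, 3, 5]
Stage 3 (DELAY): [0, -2, 1, 9, 6, 3] = [0, -2, 1, 9, 6, 3] -> [0, -2, 1, 9, 6, 3]
Stage 4 (DIFF): s[0]=0, -2-0=-2, 1--2=3, 9-1=8, 6-9=-3, 3-6=-3 -> [0, -2, 3, 8, -3, -3]
Output sum: 3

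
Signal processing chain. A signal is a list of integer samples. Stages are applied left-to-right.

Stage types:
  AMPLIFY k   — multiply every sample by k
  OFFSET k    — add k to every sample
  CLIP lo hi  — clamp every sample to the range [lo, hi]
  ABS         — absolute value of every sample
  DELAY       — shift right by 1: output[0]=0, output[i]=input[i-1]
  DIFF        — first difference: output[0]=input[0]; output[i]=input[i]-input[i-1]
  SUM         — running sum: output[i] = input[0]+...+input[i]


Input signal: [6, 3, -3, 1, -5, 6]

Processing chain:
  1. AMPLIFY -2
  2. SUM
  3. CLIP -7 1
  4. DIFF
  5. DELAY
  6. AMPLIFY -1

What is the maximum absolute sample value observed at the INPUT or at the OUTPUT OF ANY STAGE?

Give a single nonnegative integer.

Answer: 18

Derivation:
Input: [6, 3, -3, 1, -5, 6] (max |s|=6)
Stage 1 (AMPLIFY -2): 6*-2=-12, 3*-2=-6, -3*-2=6, 1*-2=-2, -5*-2=10, 6*-2=-12 -> [-12, -6, 6, -2, 10, -12] (max |s|=12)
Stage 2 (SUM): sum[0..0]=-12, sum[0..1]=-18, sum[0..2]=-12, sum[0..3]=-14, sum[0..4]=-4, sum[0..5]=-16 -> [-12, -18, -12, -14, -4, -16] (max |s|=18)
Stage 3 (CLIP -7 1): clip(-12,-7,1)=-7, clip(-18,-7,1)=-7, clip(-12,-7,1)=-7, clip(-14,-7,1)=-7, clip(-4,-7,1)=-4, clip(-16,-7,1)=-7 -> [-7, -7, -7, -7, -4, -7] (max |s|=7)
Stage 4 (DIFF): s[0]=-7, -7--7=0, -7--7=0, -7--7=0, -4--7=3, -7--4=-3 -> [-7, 0, 0, 0, 3, -3] (max |s|=7)
Stage 5 (DELAY): [0, -7, 0, 0, 0, 3] = [0, -7, 0, 0, 0, 3] -> [0, -7, 0, 0, 0, 3] (max |s|=7)
Stage 6 (AMPLIFY -1): 0*-1=0, -7*-1=7, 0*-1=0, 0*-1=0, 0*-1=0, 3*-1=-3 -> [0, 7, 0, 0, 0, -3] (max |s|=7)
Overall max amplitude: 18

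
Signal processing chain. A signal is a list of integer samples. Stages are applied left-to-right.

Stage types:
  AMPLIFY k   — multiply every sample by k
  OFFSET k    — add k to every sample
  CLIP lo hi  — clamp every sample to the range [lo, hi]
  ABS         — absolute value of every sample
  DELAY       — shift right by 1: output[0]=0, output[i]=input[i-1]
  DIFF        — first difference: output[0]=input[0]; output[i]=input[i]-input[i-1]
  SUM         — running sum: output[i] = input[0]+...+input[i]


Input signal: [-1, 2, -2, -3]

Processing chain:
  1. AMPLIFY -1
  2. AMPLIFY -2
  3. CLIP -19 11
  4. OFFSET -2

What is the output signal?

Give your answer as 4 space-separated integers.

Answer: -4 2 -6 -8

Derivation:
Input: [-1, 2, -2, -3]
Stage 1 (AMPLIFY -1): -1*-1=1, 2*-1=-2, -2*-1=2, -3*-1=3 -> [1, -2, 2, 3]
Stage 2 (AMPLIFY -2): 1*-2=-2, -2*-2=4, 2*-2=-4, 3*-2=-6 -> [-2, 4, -4, -6]
Stage 3 (CLIP -19 11): clip(-2,-19,11)=-2, clip(4,-19,11)=4, clip(-4,-19,11)=-4, clip(-6,-19,11)=-6 -> [-2, 4, -4, -6]
Stage 4 (OFFSET -2): -2+-2=-4, 4+-2=2, -4+-2=-6, -6+-2=-8 -> [-4, 2, -6, -8]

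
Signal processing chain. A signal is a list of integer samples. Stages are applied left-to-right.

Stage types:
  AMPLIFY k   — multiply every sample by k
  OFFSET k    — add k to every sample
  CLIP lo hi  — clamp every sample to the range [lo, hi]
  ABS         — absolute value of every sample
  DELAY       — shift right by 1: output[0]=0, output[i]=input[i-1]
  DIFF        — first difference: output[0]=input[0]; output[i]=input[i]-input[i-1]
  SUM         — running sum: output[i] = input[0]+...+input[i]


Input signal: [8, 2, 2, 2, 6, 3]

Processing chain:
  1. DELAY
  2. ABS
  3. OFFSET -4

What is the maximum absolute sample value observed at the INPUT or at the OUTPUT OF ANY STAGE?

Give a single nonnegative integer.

Input: [8, 2, 2, 2, 6, 3] (max |s|=8)
Stage 1 (DELAY): [0, 8, 2, 2, 2, 6] = [0, 8, 2, 2, 2, 6] -> [0, 8, 2, 2, 2, 6] (max |s|=8)
Stage 2 (ABS): |0|=0, |8|=8, |2|=2, |2|=2, |2|=2, |6|=6 -> [0, 8, 2, 2, 2, 6] (max |s|=8)
Stage 3 (OFFSET -4): 0+-4=-4, 8+-4=4, 2+-4=-2, 2+-4=-2, 2+-4=-2, 6+-4=2 -> [-4, 4, -2, -2, -2, 2] (max |s|=4)
Overall max amplitude: 8

Answer: 8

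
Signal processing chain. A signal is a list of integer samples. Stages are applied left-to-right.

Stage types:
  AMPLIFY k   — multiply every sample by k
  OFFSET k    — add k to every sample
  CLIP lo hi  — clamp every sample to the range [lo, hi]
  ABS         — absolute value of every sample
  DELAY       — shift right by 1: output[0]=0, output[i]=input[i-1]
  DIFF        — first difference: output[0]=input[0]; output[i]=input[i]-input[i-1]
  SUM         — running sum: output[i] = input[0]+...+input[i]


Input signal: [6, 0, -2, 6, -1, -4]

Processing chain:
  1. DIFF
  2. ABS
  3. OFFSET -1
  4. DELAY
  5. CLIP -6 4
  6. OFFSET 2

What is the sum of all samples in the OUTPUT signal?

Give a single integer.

Answer: 29

Derivation:
Input: [6, 0, -2, 6, -1, -4]
Stage 1 (DIFF): s[0]=6, 0-6=-6, -2-0=-2, 6--2=8, -1-6=-7, -4--1=-3 -> [6, -6, -2, 8, -7, -3]
Stage 2 (ABS): |6|=6, |-6|=6, |-2|=2, |8|=8, |-7|=7, |-3|=3 -> [6, 6, 2, 8, 7, 3]
Stage 3 (OFFSET -1): 6+-1=5, 6+-1=5, 2+-1=1, 8+-1=7, 7+-1=6, 3+-1=2 -> [5, 5, 1, 7, 6, 2]
Stage 4 (DELAY): [0, 5, 5, 1, 7, 6] = [0, 5, 5, 1, 7, 6] -> [0, 5, 5, 1, 7, 6]
Stage 5 (CLIP -6 4): clip(0,-6,4)=0, clip(5,-6,4)=4, clip(5,-6,4)=4, clip(1,-6,4)=1, clip(7,-6,4)=4, clip(6,-6,4)=4 -> [0, 4, 4, 1, 4, 4]
Stage 6 (OFFSET 2): 0+2=2, 4+2=6, 4+2=6, 1+2=3, 4+2=6, 4+2=6 -> [2, 6, 6, 3, 6, 6]
Output sum: 29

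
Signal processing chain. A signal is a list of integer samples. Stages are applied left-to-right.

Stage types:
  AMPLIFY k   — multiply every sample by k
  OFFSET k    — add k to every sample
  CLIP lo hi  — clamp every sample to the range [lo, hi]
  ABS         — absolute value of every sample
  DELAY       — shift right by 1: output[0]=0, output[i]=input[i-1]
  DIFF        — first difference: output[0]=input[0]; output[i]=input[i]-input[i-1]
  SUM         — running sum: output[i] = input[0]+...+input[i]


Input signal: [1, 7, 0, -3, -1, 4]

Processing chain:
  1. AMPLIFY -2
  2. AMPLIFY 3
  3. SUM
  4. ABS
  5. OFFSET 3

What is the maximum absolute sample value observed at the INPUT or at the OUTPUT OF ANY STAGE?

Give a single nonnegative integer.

Answer: 51

Derivation:
Input: [1, 7, 0, -3, -1, 4] (max |s|=7)
Stage 1 (AMPLIFY -2): 1*-2=-2, 7*-2=-14, 0*-2=0, -3*-2=6, -1*-2=2, 4*-2=-8 -> [-2, -14, 0, 6, 2, -8] (max |s|=14)
Stage 2 (AMPLIFY 3): -2*3=-6, -14*3=-42, 0*3=0, 6*3=18, 2*3=6, -8*3=-24 -> [-6, -42, 0, 18, 6, -24] (max |s|=42)
Stage 3 (SUM): sum[0..0]=-6, sum[0..1]=-48, sum[0..2]=-48, sum[0..3]=-30, sum[0..4]=-24, sum[0..5]=-48 -> [-6, -48, -48, -30, -24, -48] (max |s|=48)
Stage 4 (ABS): |-6|=6, |-48|=48, |-48|=48, |-30|=30, |-24|=24, |-48|=48 -> [6, 48, 48, 30, 24, 48] (max |s|=48)
Stage 5 (OFFSET 3): 6+3=9, 48+3=51, 48+3=51, 30+3=33, 24+3=27, 48+3=51 -> [9, 51, 51, 33, 27, 51] (max |s|=51)
Overall max amplitude: 51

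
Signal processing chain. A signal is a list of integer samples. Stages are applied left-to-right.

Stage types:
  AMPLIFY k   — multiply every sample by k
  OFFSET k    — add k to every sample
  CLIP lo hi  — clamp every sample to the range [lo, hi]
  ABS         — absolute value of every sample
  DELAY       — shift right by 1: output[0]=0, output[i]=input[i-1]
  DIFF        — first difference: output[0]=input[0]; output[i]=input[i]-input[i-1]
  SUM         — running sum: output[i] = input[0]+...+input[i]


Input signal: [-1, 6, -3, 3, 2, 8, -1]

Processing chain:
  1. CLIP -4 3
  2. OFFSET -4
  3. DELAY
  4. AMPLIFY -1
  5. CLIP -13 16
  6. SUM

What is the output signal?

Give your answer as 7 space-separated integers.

Input: [-1, 6, -3, 3, 2, 8, -1]
Stage 1 (CLIP -4 3): clip(-1,-4,3)=-1, clip(6,-4,3)=3, clip(-3,-4,3)=-3, clip(3,-4,3)=3, clip(2,-4,3)=2, clip(8,-4,3)=3, clip(-1,-4,3)=-1 -> [-1, 3, -3, 3, 2, 3, -1]
Stage 2 (OFFSET -4): -1+-4=-5, 3+-4=-1, -3+-4=-7, 3+-4=-1, 2+-4=-2, 3+-4=-1, -1+-4=-5 -> [-5, -1, -7, -1, -2, -1, -5]
Stage 3 (DELAY): [0, -5, -1, -7, -1, -2, -1] = [0, -5, -1, -7, -1, -2, -1] -> [0, -5, -1, -7, -1, -2, -1]
Stage 4 (AMPLIFY -1): 0*-1=0, -5*-1=5, -1*-1=1, -7*-1=7, -1*-1=1, -2*-1=2, -1*-1=1 -> [0, 5, 1, 7, 1, 2, 1]
Stage 5 (CLIP -13 16): clip(0,-13,16)=0, clip(5,-13,16)=5, clip(1,-13,16)=1, clip(7,-13,16)=7, clip(1,-13,16)=1, clip(2,-13,16)=2, clip(1,-13,16)=1 -> [0, 5, 1, 7, 1, 2, 1]
Stage 6 (SUM): sum[0..0]=0, sum[0..1]=5, sum[0..2]=6, sum[0..3]=13, sum[0..4]=14, sum[0..5]=16, sum[0..6]=17 -> [0, 5, 6, 13, 14, 16, 17]

Answer: 0 5 6 13 14 16 17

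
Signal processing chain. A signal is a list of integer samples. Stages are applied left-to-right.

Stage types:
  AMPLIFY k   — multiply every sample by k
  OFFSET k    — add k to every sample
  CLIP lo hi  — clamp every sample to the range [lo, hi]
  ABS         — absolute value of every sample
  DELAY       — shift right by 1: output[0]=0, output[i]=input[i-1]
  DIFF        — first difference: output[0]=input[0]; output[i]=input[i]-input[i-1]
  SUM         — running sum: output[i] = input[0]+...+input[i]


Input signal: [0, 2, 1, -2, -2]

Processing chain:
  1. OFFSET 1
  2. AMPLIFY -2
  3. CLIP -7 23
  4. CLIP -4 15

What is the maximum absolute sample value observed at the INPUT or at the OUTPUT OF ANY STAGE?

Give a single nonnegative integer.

Input: [0, 2, 1, -2, -2] (max |s|=2)
Stage 1 (OFFSET 1): 0+1=1, 2+1=3, 1+1=2, -2+1=-1, -2+1=-1 -> [1, 3, 2, -1, -1] (max |s|=3)
Stage 2 (AMPLIFY -2): 1*-2=-2, 3*-2=-6, 2*-2=-4, -1*-2=2, -1*-2=2 -> [-2, -6, -4, 2, 2] (max |s|=6)
Stage 3 (CLIP -7 23): clip(-2,-7,23)=-2, clip(-6,-7,23)=-6, clip(-4,-7,23)=-4, clip(2,-7,23)=2, clip(2,-7,23)=2 -> [-2, -6, -4, 2, 2] (max |s|=6)
Stage 4 (CLIP -4 15): clip(-2,-4,15)=-2, clip(-6,-4,15)=-4, clip(-4,-4,15)=-4, clip(2,-4,15)=2, clip(2,-4,15)=2 -> [-2, -4, -4, 2, 2] (max |s|=4)
Overall max amplitude: 6

Answer: 6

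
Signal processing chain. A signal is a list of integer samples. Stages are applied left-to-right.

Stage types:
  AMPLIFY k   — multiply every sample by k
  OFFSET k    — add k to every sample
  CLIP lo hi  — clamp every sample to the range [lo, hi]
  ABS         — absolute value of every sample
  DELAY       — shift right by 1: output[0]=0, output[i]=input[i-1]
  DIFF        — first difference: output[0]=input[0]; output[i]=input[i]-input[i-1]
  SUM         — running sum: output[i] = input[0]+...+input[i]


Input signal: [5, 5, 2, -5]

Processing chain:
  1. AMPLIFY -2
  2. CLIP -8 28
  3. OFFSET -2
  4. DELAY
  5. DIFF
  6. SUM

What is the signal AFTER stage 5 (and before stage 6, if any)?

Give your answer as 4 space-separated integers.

Input: [5, 5, 2, -5]
Stage 1 (AMPLIFY -2): 5*-2=-10, 5*-2=-10, 2*-2=-4, -5*-2=10 -> [-10, -10, -4, 10]
Stage 2 (CLIP -8 28): clip(-10,-8,28)=-8, clip(-10,-8,28)=-8, clip(-4,-8,28)=-4, clip(10,-8,28)=10 -> [-8, -8, -4, 10]
Stage 3 (OFFSET -2): -8+-2=-10, -8+-2=-10, -4+-2=-6, 10+-2=8 -> [-10, -10, -6, 8]
Stage 4 (DELAY): [0, -10, -10, -6] = [0, -10, -10, -6] -> [0, -10, -10, -6]
Stage 5 (DIFF): s[0]=0, -10-0=-10, -10--10=0, -6--10=4 -> [0, -10, 0, 4]

Answer: 0 -10 0 4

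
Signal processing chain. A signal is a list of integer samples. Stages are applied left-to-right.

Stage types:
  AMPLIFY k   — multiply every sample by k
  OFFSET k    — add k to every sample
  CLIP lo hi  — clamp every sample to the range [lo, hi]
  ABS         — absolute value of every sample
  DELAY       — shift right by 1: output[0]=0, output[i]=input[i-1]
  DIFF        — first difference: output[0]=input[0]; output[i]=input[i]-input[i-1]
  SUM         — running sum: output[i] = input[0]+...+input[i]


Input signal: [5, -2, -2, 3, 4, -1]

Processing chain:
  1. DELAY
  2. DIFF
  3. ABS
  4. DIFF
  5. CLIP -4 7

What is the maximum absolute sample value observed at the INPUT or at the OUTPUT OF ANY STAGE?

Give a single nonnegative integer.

Input: [5, -2, -2, 3, 4, -1] (max |s|=5)
Stage 1 (DELAY): [0, 5, -2, -2, 3, 4] = [0, 5, -2, -2, 3, 4] -> [0, 5, -2, -2, 3, 4] (max |s|=5)
Stage 2 (DIFF): s[0]=0, 5-0=5, -2-5=-7, -2--2=0, 3--2=5, 4-3=1 -> [0, 5, -7, 0, 5, 1] (max |s|=7)
Stage 3 (ABS): |0|=0, |5|=5, |-7|=7, |0|=0, |5|=5, |1|=1 -> [0, 5, 7, 0, 5, 1] (max |s|=7)
Stage 4 (DIFF): s[0]=0, 5-0=5, 7-5=2, 0-7=-7, 5-0=5, 1-5=-4 -> [0, 5, 2, -7, 5, -4] (max |s|=7)
Stage 5 (CLIP -4 7): clip(0,-4,7)=0, clip(5,-4,7)=5, clip(2,-4,7)=2, clip(-7,-4,7)=-4, clip(5,-4,7)=5, clip(-4,-4,7)=-4 -> [0, 5, 2, -4, 5, -4] (max |s|=5)
Overall max amplitude: 7

Answer: 7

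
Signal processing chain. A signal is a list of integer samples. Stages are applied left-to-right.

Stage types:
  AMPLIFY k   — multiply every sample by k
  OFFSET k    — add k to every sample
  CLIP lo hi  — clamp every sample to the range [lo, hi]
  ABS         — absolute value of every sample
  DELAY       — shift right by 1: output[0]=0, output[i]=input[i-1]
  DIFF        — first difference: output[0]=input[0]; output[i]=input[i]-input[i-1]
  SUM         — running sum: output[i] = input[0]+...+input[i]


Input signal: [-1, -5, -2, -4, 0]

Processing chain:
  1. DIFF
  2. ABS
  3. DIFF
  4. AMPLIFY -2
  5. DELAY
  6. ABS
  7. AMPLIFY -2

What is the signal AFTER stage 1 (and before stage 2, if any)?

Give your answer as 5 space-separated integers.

Answer: -1 -4 3 -2 4

Derivation:
Input: [-1, -5, -2, -4, 0]
Stage 1 (DIFF): s[0]=-1, -5--1=-4, -2--5=3, -4--2=-2, 0--4=4 -> [-1, -4, 3, -2, 4]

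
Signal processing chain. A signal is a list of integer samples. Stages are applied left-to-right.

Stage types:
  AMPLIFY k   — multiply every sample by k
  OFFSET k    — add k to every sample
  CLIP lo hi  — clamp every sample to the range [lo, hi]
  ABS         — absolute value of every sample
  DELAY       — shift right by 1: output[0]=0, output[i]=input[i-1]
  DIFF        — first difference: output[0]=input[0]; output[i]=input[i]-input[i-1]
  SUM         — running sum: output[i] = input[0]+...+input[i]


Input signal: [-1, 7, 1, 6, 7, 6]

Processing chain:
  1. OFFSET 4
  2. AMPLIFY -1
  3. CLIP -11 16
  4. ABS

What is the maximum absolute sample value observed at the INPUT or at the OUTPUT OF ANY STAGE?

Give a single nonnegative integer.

Answer: 11

Derivation:
Input: [-1, 7, 1, 6, 7, 6] (max |s|=7)
Stage 1 (OFFSET 4): -1+4=3, 7+4=11, 1+4=5, 6+4=10, 7+4=11, 6+4=10 -> [3, 11, 5, 10, 11, 10] (max |s|=11)
Stage 2 (AMPLIFY -1): 3*-1=-3, 11*-1=-11, 5*-1=-5, 10*-1=-10, 11*-1=-11, 10*-1=-10 -> [-3, -11, -5, -10, -11, -10] (max |s|=11)
Stage 3 (CLIP -11 16): clip(-3,-11,16)=-3, clip(-11,-11,16)=-11, clip(-5,-11,16)=-5, clip(-10,-11,16)=-10, clip(-11,-11,16)=-11, clip(-10,-11,16)=-10 -> [-3, -11, -5, -10, -11, -10] (max |s|=11)
Stage 4 (ABS): |-3|=3, |-11|=11, |-5|=5, |-10|=10, |-11|=11, |-10|=10 -> [3, 11, 5, 10, 11, 10] (max |s|=11)
Overall max amplitude: 11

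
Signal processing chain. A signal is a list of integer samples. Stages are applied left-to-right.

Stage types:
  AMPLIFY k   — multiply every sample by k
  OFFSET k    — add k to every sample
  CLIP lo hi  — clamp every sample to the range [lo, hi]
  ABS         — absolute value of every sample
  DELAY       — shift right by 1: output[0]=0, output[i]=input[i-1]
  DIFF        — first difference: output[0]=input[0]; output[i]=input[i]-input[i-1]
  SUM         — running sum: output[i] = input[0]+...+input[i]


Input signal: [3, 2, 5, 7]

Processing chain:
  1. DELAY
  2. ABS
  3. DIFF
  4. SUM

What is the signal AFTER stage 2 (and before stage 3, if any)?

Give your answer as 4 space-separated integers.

Answer: 0 3 2 5

Derivation:
Input: [3, 2, 5, 7]
Stage 1 (DELAY): [0, 3, 2, 5] = [0, 3, 2, 5] -> [0, 3, 2, 5]
Stage 2 (ABS): |0|=0, |3|=3, |2|=2, |5|=5 -> [0, 3, 2, 5]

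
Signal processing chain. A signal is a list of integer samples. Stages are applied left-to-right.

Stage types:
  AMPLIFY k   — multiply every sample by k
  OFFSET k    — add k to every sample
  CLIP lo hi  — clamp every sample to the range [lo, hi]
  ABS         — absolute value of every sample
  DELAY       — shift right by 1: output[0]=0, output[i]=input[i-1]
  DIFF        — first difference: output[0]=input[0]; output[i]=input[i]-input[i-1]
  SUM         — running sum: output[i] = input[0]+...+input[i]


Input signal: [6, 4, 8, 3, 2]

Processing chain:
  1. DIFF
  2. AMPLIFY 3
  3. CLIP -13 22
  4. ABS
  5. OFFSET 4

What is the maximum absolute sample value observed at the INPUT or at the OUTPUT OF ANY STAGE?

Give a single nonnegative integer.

Answer: 22

Derivation:
Input: [6, 4, 8, 3, 2] (max |s|=8)
Stage 1 (DIFF): s[0]=6, 4-6=-2, 8-4=4, 3-8=-5, 2-3=-1 -> [6, -2, 4, -5, -1] (max |s|=6)
Stage 2 (AMPLIFY 3): 6*3=18, -2*3=-6, 4*3=12, -5*3=-15, -1*3=-3 -> [18, -6, 12, -15, -3] (max |s|=18)
Stage 3 (CLIP -13 22): clip(18,-13,22)=18, clip(-6,-13,22)=-6, clip(12,-13,22)=12, clip(-15,-13,22)=-13, clip(-3,-13,22)=-3 -> [18, -6, 12, -13, -3] (max |s|=18)
Stage 4 (ABS): |18|=18, |-6|=6, |12|=12, |-13|=13, |-3|=3 -> [18, 6, 12, 13, 3] (max |s|=18)
Stage 5 (OFFSET 4): 18+4=22, 6+4=10, 12+4=16, 13+4=17, 3+4=7 -> [22, 10, 16, 17, 7] (max |s|=22)
Overall max amplitude: 22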